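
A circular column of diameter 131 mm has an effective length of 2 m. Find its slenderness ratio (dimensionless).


Radius of gyration r = d / 4 = 131 / 4 = 32.75 mm
L_eff = 2000.0 mm
Slenderness ratio = L / r = 2000.0 / 32.75 = 61.07 (dimensionless)

61.07 (dimensionless)


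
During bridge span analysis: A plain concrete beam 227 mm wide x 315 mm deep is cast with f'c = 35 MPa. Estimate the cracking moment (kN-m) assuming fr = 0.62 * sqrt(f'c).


fr = 0.62 * sqrt(35) = 0.62 * 5.9161 = 3.668 MPa
I = 227 * 315^3 / 12 = 591256968.75 mm^4
y_t = 157.5 mm
M_cr = fr * I / y_t = 3.668 * 591256968.75 / 157.5 N-mm
= 13.7696 kN-m

13.7696 kN-m


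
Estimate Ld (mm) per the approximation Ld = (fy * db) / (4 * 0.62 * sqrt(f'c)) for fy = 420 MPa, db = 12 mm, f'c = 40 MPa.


Ld = (fy * db) / (4 * 0.62 * sqrt(f'c))
= (420 * 12) / (4 * 0.62 * sqrt(40))
= 5040 / 15.6849
= 321.33 mm

321.33 mm


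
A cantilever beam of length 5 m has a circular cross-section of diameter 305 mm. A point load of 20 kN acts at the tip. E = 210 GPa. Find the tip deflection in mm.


I = pi * d^4 / 64 = pi * 305^4 / 64 = 424785081.72 mm^4
L = 5000.0 mm, P = 20000.0 N, E = 210000.0 MPa
delta = P * L^3 / (3 * E * I)
= 20000.0 * 5000.0^3 / (3 * 210000.0 * 424785081.72)
= 9.3418 mm

9.3418 mm


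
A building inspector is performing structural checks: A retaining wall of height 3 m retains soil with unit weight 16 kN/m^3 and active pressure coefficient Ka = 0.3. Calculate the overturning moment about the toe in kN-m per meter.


Pa = 0.5 * Ka * gamma * H^2
= 0.5 * 0.3 * 16 * 3^2
= 21.6 kN/m
Arm = H / 3 = 3 / 3 = 1.0 m
Mo = Pa * arm = Pa * H / 3 = 21.6 * 3 / 3 = 21.6 kN-m/m

21.6 kN-m/m


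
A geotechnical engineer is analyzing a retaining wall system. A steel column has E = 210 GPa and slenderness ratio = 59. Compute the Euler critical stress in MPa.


sigma_cr = pi^2 * E / lambda^2
= 9.8696 * 210000.0 / 59^2
= 9.8696 * 210000.0 / 3481
= 595.4085 MPa

595.4085 MPa


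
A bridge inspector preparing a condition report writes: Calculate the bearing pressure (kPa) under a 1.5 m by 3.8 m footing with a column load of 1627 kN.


A = 1.5 * 3.8 = 5.7 m^2
q = P / A = 1627 / 5.7
= 285.4386 kPa

285.4386 kPa


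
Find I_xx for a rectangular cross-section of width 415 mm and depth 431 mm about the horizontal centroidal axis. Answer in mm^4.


I = b * h^3 / 12
= 415 * 431^3 / 12
= 415 * 80062991 / 12
= 2768845105.42 mm^4

2768845105.42 mm^4


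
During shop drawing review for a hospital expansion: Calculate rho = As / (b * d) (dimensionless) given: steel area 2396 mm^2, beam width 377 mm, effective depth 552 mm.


rho = As / (b * d)
= 2396 / (377 * 552)
= 2396 / 208104
= 0.011513 (dimensionless)

0.011513 (dimensionless)


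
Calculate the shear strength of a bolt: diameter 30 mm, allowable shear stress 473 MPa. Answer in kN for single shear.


A = pi * d^2 / 4 = pi * 30^2 / 4 = 706.8583 mm^2
V = f_v * A / 1000 = 473 * 706.8583 / 1000
= 334.344 kN

334.344 kN


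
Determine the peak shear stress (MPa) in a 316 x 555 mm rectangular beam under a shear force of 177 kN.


A = b * h = 316 * 555 = 175380 mm^2
V = 177 kN = 177000.0 N
tau_max = 1.5 * V / A = 1.5 * 177000.0 / 175380
= 1.5139 MPa

1.5139 MPa


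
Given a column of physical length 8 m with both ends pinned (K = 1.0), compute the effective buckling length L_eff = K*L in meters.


L_eff = K * L
= 1.0 * 8
= 8.0 m

8.0 m


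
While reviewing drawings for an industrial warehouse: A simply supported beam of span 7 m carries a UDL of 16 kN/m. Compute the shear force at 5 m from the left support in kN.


R_A = w * L / 2 = 16 * 7 / 2 = 56.0 kN
V(x) = R_A - w * x = 56.0 - 16 * 5
= -24.0 kN

-24.0 kN


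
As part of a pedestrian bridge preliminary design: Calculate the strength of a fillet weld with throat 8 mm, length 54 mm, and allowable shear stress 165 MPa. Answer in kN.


Strength = throat * length * allowable stress
= 8 * 54 * 165 N
= 71280 N
= 71.28 kN

71.28 kN


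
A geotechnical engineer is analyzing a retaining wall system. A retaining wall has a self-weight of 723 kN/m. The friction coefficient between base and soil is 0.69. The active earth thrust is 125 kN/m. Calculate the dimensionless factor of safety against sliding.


Resisting force = mu * W = 0.69 * 723 = 498.87 kN/m
FOS = Resisting / Driving = 498.87 / 125
= 3.991 (dimensionless)

3.991 (dimensionless)


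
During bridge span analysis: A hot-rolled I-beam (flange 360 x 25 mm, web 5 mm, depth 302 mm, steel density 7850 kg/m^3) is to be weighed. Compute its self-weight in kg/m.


A_flanges = 2 * 360 * 25 = 18000 mm^2
A_web = (302 - 2 * 25) * 5 = 1260 mm^2
A_total = 18000 + 1260 = 19260 mm^2 = 0.019260 m^2
Weight = rho * A = 7850 * 0.019260 = 151.191 kg/m

151.191 kg/m


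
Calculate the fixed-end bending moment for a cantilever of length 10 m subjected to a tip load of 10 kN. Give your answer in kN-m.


For a cantilever with a point load at the free end:
M_max = P * L = 10 * 10 = 100 kN-m

100 kN-m


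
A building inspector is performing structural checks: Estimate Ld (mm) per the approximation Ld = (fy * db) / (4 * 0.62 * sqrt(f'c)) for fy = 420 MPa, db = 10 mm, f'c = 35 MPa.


Ld = (fy * db) / (4 * 0.62 * sqrt(f'c))
= (420 * 10) / (4 * 0.62 * sqrt(35))
= 4200 / 14.6719
= 286.26 mm

286.26 mm


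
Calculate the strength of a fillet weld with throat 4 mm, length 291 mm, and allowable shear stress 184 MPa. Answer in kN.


Strength = throat * length * allowable stress
= 4 * 291 * 184 N
= 214176 N
= 214.18 kN

214.18 kN


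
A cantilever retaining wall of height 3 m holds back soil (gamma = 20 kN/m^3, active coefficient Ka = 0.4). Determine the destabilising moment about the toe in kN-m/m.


Pa = 0.5 * Ka * gamma * H^2
= 0.5 * 0.4 * 20 * 3^2
= 36.0 kN/m
Arm = H / 3 = 3 / 3 = 1.0 m
Mo = Pa * arm = Pa * H / 3 = 36.0 * 3 / 3 = 36.0 kN-m/m

36.0 kN-m/m


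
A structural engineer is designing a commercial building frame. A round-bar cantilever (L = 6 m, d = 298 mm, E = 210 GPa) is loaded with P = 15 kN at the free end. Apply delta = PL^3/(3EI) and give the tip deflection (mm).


I = pi * d^4 / 64 = pi * 298^4 / 64 = 387110503.31 mm^4
L = 6000.0 mm, P = 15000.0 N, E = 210000.0 MPa
delta = P * L^3 / (3 * E * I)
= 15000.0 * 6000.0^3 / (3 * 210000.0 * 387110503.31)
= 13.2852 mm

13.2852 mm


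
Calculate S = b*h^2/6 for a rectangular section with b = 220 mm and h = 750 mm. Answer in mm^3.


S = b * h^2 / 6
= 220 * 750^2 / 6
= 220 * 562500 / 6
= 20625000.0 mm^3

20625000.0 mm^3


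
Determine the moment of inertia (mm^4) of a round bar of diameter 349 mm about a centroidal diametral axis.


r = d / 2 = 349 / 2 = 174.5 mm
I = pi * r^4 / 4 = pi * 174.5^4 / 4
= 728235098.33 mm^4

728235098.33 mm^4


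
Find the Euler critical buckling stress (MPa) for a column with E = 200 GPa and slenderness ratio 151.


sigma_cr = pi^2 * E / lambda^2
= 9.8696 * 200000.0 / 151^2
= 9.8696 * 200000.0 / 22801
= 86.5717 MPa

86.5717 MPa


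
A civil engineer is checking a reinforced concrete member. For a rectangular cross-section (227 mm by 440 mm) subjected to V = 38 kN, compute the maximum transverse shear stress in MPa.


A = b * h = 227 * 440 = 99880 mm^2
V = 38 kN = 38000.0 N
tau_max = 1.5 * V / A = 1.5 * 38000.0 / 99880
= 0.5707 MPa

0.5707 MPa


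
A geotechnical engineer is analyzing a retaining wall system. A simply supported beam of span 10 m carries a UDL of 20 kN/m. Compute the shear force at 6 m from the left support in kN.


R_A = w * L / 2 = 20 * 10 / 2 = 100.0 kN
V(x) = R_A - w * x = 100.0 - 20 * 6
= -20.0 kN

-20.0 kN


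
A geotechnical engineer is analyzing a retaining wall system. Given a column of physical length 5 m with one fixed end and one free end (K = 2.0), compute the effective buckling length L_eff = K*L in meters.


L_eff = K * L
= 2.0 * 5
= 10.0 m

10.0 m


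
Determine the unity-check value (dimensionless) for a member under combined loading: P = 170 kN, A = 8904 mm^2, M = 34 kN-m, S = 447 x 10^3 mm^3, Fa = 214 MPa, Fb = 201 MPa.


f_a = P / A = 170000.0 / 8904 = 19.0925 MPa
f_b = M / S = 34000000.0 / 447000.0 = 76.0626 MPa
Ratio = f_a / Fa + f_b / Fb
= 19.0925 / 214 + 76.0626 / 201
= 0.4676 (dimensionless)

0.4676 (dimensionless)


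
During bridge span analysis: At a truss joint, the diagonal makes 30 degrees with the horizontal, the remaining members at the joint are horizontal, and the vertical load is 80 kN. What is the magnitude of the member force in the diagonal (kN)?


At the joint, only the diagonal has a vertical component, so vertical equilibrium gives:
F * sin(30) = 80
F = 80 / sin(30)
= 80 / 0.5
= 160.0 kN

160.0 kN


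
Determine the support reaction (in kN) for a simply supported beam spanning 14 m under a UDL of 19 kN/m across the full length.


Total load = w * L = 19 * 14 = 266 kN
By symmetry, each reaction R = total / 2 = 266 / 2 = 133.0 kN

133.0 kN


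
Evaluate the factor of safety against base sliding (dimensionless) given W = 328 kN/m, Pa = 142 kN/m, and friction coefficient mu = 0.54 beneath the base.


Resisting force = mu * W = 0.54 * 328 = 177.12 kN/m
FOS = Resisting / Driving = 177.12 / 142
= 1.2473 (dimensionless)

1.2473 (dimensionless)


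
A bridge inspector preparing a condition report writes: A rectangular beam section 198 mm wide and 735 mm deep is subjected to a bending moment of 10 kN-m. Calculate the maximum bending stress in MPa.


I = b * h^3 / 12 = 198 * 735^3 / 12 = 6551578687.5 mm^4
y = h / 2 = 735 / 2 = 367.5 mm
M = 10 kN-m = 10000000.0 N-mm
sigma = M * y / I = 10000000.0 * 367.5 / 6551578687.5
= 0.56 MPa

0.56 MPa


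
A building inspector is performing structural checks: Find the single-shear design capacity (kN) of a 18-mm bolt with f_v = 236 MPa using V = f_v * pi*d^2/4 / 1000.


A = pi * d^2 / 4 = pi * 18^2 / 4 = 254.469 mm^2
V = f_v * A / 1000 = 236 * 254.469 / 1000
= 60.0547 kN

60.0547 kN


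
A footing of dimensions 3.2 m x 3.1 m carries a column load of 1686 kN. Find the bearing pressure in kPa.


A = 3.2 * 3.1 = 9.92 m^2
q = P / A = 1686 / 9.92
= 169.9597 kPa

169.9597 kPa


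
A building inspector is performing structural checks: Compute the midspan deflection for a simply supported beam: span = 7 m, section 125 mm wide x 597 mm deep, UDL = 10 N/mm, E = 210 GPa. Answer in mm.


I = 125 * 597^3 / 12 = 2216418468.75 mm^4
L = 7000.0 mm, w = 10 N/mm, E = 210000.0 MPa
delta = 5 * w * L^4 / (384 * E * I)
= 5 * 10 * 7000.0^4 / (384 * 210000.0 * 2216418468.75)
= 0.6717 mm

0.6717 mm


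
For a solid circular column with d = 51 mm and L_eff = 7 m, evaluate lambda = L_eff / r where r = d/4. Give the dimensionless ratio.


Radius of gyration r = d / 4 = 51 / 4 = 12.75 mm
L_eff = 7000.0 mm
Slenderness ratio = L / r = 7000.0 / 12.75 = 549.02 (dimensionless)

549.02 (dimensionless)


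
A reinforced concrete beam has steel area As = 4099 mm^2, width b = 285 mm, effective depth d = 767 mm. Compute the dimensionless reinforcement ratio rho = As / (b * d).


rho = As / (b * d)
= 4099 / (285 * 767)
= 4099 / 218595
= 0.018752 (dimensionless)

0.018752 (dimensionless)


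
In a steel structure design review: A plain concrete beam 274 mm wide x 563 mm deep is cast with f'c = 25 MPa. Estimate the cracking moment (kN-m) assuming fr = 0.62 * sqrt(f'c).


fr = 0.62 * sqrt(25) = 0.62 * 5.0 = 3.1 MPa
I = 274 * 563^3 / 12 = 4074689323.17 mm^4
y_t = 281.5 mm
M_cr = fr * I / y_t = 3.1 * 4074689323.17 / 281.5 N-mm
= 44.8722 kN-m

44.8722 kN-m


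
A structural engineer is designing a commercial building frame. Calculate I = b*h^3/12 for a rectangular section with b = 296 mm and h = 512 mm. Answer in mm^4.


I = b * h^3 / 12
= 296 * 512^3 / 12
= 296 * 134217728 / 12
= 3310703957.33 mm^4

3310703957.33 mm^4


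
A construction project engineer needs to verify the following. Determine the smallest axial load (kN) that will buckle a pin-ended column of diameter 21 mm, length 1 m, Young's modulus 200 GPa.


I = pi * d^4 / 64 = 9546.56 mm^4
L = 1000.0 mm
P_cr = pi^2 * E * I / L^2
= 9.8696 * 200000.0 * 9546.56 / 1000.0^2
= 18844.16 N = 18.8442 kN

18.8442 kN


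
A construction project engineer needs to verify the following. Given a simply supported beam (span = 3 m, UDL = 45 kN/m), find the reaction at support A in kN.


Total load = w * L = 45 * 3 = 135 kN
By symmetry, each reaction R = total / 2 = 135 / 2 = 67.5 kN

67.5 kN


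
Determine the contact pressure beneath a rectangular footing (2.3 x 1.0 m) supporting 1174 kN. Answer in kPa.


A = 2.3 * 1.0 = 2.3 m^2
q = P / A = 1174 / 2.3
= 510.4348 kPa

510.4348 kPa


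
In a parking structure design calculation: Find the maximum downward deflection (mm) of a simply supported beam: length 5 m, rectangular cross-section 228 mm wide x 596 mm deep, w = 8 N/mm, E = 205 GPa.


I = 228 * 596^3 / 12 = 4022465984.0 mm^4
L = 5000.0 mm, w = 8 N/mm, E = 205000.0 MPa
delta = 5 * w * L^4 / (384 * E * I)
= 5 * 8 * 5000.0^4 / (384 * 205000.0 * 4022465984.0)
= 0.079 mm

0.079 mm


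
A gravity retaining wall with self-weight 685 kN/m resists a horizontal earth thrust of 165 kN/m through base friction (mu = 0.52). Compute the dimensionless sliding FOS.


Resisting force = mu * W = 0.52 * 685 = 356.2 kN/m
FOS = Resisting / Driving = 356.2 / 165
= 2.1588 (dimensionless)

2.1588 (dimensionless)


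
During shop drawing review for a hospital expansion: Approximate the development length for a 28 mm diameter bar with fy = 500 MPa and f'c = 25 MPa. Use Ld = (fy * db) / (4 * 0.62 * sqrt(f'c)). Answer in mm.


Ld = (fy * db) / (4 * 0.62 * sqrt(f'c))
= (500 * 28) / (4 * 0.62 * sqrt(25))
= 14000 / 12.4
= 1129.03 mm

1129.03 mm


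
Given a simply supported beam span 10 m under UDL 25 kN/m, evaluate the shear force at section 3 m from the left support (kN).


R_A = w * L / 2 = 25 * 10 / 2 = 125.0 kN
V(x) = R_A - w * x = 125.0 - 25 * 3
= 50.0 kN

50.0 kN


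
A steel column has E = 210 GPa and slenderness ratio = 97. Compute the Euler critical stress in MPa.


sigma_cr = pi^2 * E / lambda^2
= 9.8696 * 210000.0 / 97^2
= 9.8696 * 210000.0 / 9409
= 220.2803 MPa

220.2803 MPa


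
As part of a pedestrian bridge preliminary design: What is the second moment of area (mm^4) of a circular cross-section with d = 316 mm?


r = d / 2 = 316 / 2 = 158.0 mm
I = pi * r^4 / 4 = pi * 158.0^4 / 4
= 489461153.31 mm^4

489461153.31 mm^4


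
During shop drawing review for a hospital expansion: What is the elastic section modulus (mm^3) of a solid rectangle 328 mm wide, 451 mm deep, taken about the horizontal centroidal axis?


S = b * h^2 / 6
= 328 * 451^2 / 6
= 328 * 203401 / 6
= 11119254.67 mm^3

11119254.67 mm^3


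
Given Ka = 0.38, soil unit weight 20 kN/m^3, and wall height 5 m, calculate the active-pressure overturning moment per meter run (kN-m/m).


Pa = 0.5 * Ka * gamma * H^2
= 0.5 * 0.38 * 20 * 5^2
= 95.0 kN/m
Arm = H / 3 = 5 / 3 = 1.6667 m
Mo = Pa * arm = Pa * H / 3 = 95.0 * 5 / 3 = 158.3333 kN-m/m

158.3333 kN-m/m


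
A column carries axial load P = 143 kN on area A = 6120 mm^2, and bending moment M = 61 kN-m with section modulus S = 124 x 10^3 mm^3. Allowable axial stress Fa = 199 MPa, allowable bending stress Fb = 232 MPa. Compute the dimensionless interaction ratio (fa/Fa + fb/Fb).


f_a = P / A = 143000.0 / 6120 = 23.366 MPa
f_b = M / S = 61000000.0 / 124000.0 = 491.9355 MPa
Ratio = f_a / Fa + f_b / Fb
= 23.366 / 199 + 491.9355 / 232
= 2.2378 (dimensionless)

2.2378 (dimensionless)


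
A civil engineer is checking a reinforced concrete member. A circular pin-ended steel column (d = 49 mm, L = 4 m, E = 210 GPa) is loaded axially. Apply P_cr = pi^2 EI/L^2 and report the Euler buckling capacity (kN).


I = pi * d^4 / 64 = 282979.01 mm^4
L = 4000.0 mm
P_cr = pi^2 * E * I / L^2
= 9.8696 * 210000.0 * 282979.01 / 4000.0^2
= 36656.69 N = 36.6567 kN

36.6567 kN


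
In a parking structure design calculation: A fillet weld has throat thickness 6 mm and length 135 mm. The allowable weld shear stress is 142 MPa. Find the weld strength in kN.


Strength = throat * length * allowable stress
= 6 * 135 * 142 N
= 115020 N
= 115.02 kN

115.02 kN


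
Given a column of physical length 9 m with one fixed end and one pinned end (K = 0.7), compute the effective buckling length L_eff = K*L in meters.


L_eff = K * L
= 0.7 * 9
= 6.3 m

6.3 m


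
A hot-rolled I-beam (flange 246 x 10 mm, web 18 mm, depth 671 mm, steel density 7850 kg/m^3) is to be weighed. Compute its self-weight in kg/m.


A_flanges = 2 * 246 * 10 = 4920 mm^2
A_web = (671 - 2 * 10) * 18 = 11718 mm^2
A_total = 4920 + 11718 = 16638 mm^2 = 0.016638 m^2
Weight = rho * A = 7850 * 0.016638 = 130.6083 kg/m

130.6083 kg/m


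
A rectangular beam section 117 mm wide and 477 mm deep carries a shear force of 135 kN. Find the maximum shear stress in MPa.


A = b * h = 117 * 477 = 55809 mm^2
V = 135 kN = 135000.0 N
tau_max = 1.5 * V / A = 1.5 * 135000.0 / 55809
= 3.6284 MPa

3.6284 MPa


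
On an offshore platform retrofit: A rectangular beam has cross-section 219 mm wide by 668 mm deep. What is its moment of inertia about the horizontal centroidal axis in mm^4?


I = b * h^3 / 12
= 219 * 668^3 / 12
= 219 * 298077632 / 12
= 5439916784.0 mm^4

5439916784.0 mm^4


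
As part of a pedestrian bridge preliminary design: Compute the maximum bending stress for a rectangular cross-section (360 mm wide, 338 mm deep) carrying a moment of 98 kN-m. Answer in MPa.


I = b * h^3 / 12 = 360 * 338^3 / 12 = 1158434160.0 mm^4
y = h / 2 = 338 / 2 = 169.0 mm
M = 98 kN-m = 98000000.0 N-mm
sigma = M * y / I = 98000000.0 * 169.0 / 1158434160.0
= 14.3 MPa

14.3 MPa


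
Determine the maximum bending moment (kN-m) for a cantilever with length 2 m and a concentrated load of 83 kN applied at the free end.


For a cantilever with a point load at the free end:
M_max = P * L = 83 * 2 = 166 kN-m

166 kN-m


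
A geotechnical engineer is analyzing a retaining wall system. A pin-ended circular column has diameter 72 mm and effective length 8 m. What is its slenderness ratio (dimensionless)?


Radius of gyration r = d / 4 = 72 / 4 = 18.0 mm
L_eff = 8000.0 mm
Slenderness ratio = L / r = 8000.0 / 18.0 = 444.44 (dimensionless)

444.44 (dimensionless)


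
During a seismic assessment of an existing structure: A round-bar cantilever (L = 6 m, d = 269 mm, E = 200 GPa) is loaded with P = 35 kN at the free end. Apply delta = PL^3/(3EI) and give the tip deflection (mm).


I = pi * d^4 / 64 = pi * 269^4 / 64 = 257027160.69 mm^4
L = 6000.0 mm, P = 35000.0 N, E = 200000.0 MPa
delta = P * L^3 / (3 * E * I)
= 35000.0 * 6000.0^3 / (3 * 200000.0 * 257027160.69)
= 49.0221 mm

49.0221 mm


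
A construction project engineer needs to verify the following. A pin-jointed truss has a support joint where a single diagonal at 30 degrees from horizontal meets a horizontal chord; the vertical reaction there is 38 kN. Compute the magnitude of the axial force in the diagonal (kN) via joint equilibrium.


At the joint, only the diagonal has a vertical component, so vertical equilibrium gives:
F * sin(30) = 38
F = 38 / sin(30)
= 38 / 0.5
= 76.0 kN

76.0 kN


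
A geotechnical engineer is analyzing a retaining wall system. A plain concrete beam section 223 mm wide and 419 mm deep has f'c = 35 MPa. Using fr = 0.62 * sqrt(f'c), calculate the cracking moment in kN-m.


fr = 0.62 * sqrt(35) = 0.62 * 5.9161 = 3.668 MPa
I = 223 * 419^3 / 12 = 1366991096.42 mm^4
y_t = 209.5 mm
M_cr = fr * I / y_t = 3.668 * 1366991096.42 / 209.5 N-mm
= 23.9336 kN-m

23.9336 kN-m


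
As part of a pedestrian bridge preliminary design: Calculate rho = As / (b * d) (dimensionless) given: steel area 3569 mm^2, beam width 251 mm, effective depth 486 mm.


rho = As / (b * d)
= 3569 / (251 * 486)
= 3569 / 121986
= 0.029257 (dimensionless)

0.029257 (dimensionless)


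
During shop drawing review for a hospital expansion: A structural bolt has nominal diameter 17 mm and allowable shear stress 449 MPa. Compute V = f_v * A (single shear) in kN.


A = pi * d^2 / 4 = pi * 17^2 / 4 = 226.9801 mm^2
V = f_v * A / 1000 = 449 * 226.9801 / 1000
= 101.9141 kN

101.9141 kN


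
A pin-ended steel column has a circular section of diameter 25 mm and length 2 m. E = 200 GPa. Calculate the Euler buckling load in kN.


I = pi * d^4 / 64 = 19174.76 mm^4
L = 2000.0 mm
P_cr = pi^2 * E * I / L^2
= 9.8696 * 200000.0 * 19174.76 / 2000.0^2
= 9462.36 N = 9.4624 kN

9.4624 kN


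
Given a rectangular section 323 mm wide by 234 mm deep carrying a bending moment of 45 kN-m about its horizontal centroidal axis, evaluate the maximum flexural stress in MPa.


I = b * h^3 / 12 = 323 * 234^3 / 12 = 344880666.0 mm^4
y = h / 2 = 234 / 2 = 117.0 mm
M = 45 kN-m = 45000000.0 N-mm
sigma = M * y / I = 45000000.0 * 117.0 / 344880666.0
= 15.27 MPa

15.27 MPa


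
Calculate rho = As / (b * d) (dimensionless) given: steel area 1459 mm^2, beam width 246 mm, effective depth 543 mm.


rho = As / (b * d)
= 1459 / (246 * 543)
= 1459 / 133578
= 0.010922 (dimensionless)

0.010922 (dimensionless)


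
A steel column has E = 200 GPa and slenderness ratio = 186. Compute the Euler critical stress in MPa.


sigma_cr = pi^2 * E / lambda^2
= 9.8696 * 200000.0 / 186^2
= 9.8696 * 200000.0 / 34596
= 57.0563 MPa

57.0563 MPa


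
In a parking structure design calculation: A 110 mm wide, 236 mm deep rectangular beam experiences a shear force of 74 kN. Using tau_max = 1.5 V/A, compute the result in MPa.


A = b * h = 110 * 236 = 25960 mm^2
V = 74 kN = 74000.0 N
tau_max = 1.5 * V / A = 1.5 * 74000.0 / 25960
= 4.2758 MPa

4.2758 MPa


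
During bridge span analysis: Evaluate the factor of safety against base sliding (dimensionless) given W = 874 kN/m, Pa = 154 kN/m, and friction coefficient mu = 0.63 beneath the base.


Resisting force = mu * W = 0.63 * 874 = 550.62 kN/m
FOS = Resisting / Driving = 550.62 / 154
= 3.5755 (dimensionless)

3.5755 (dimensionless)


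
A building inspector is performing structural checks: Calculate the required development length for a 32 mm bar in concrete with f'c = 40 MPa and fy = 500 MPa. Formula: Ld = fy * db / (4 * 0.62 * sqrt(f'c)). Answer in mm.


Ld = (fy * db) / (4 * 0.62 * sqrt(f'c))
= (500 * 32) / (4 * 0.62 * sqrt(40))
= 16000 / 15.6849
= 1020.09 mm

1020.09 mm


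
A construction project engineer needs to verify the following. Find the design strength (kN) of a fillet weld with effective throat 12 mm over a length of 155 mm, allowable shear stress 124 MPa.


Strength = throat * length * allowable stress
= 12 * 155 * 124 N
= 230640 N
= 230.64 kN

230.64 kN


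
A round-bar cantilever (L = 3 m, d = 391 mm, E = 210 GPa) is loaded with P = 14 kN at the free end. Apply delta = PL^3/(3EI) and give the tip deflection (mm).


I = pi * d^4 / 64 = pi * 391^4 / 64 = 1147299827.52 mm^4
L = 3000.0 mm, P = 14000.0 N, E = 210000.0 MPa
delta = P * L^3 / (3 * E * I)
= 14000.0 * 3000.0^3 / (3 * 210000.0 * 1147299827.52)
= 0.523 mm

0.523 mm


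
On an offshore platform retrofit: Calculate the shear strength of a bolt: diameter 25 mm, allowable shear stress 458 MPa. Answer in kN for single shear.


A = pi * d^2 / 4 = pi * 25^2 / 4 = 490.8739 mm^2
V = f_v * A / 1000 = 458 * 490.8739 / 1000
= 224.8202 kN

224.8202 kN


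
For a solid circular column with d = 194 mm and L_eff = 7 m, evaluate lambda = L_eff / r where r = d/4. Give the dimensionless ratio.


Radius of gyration r = d / 4 = 194 / 4 = 48.5 mm
L_eff = 7000.0 mm
Slenderness ratio = L / r = 7000.0 / 48.5 = 144.33 (dimensionless)

144.33 (dimensionless)


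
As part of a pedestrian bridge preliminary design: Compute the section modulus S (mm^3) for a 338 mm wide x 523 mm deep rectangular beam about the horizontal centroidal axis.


S = b * h^2 / 6
= 338 * 523^2 / 6
= 338 * 273529 / 6
= 15408800.33 mm^3

15408800.33 mm^3


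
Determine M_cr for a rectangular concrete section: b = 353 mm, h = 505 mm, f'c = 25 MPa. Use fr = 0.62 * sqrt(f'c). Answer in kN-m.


fr = 0.62 * sqrt(25) = 0.62 * 5.0 = 3.1 MPa
I = 353 * 505^3 / 12 = 3788502635.42 mm^4
y_t = 252.5 mm
M_cr = fr * I / y_t = 3.1 * 3788502635.42 / 252.5 N-mm
= 46.5123 kN-m

46.5123 kN-m


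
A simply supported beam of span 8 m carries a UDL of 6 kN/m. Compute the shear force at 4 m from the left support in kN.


R_A = w * L / 2 = 6 * 8 / 2 = 24.0 kN
V(x) = R_A - w * x = 24.0 - 6 * 4
= 0.0 kN

0.0 kN


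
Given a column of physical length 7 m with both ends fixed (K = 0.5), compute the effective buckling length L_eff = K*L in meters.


L_eff = K * L
= 0.5 * 7
= 3.5 m

3.5 m


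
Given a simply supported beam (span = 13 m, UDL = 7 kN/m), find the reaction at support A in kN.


Total load = w * L = 7 * 13 = 91 kN
By symmetry, each reaction R = total / 2 = 91 / 2 = 45.5 kN

45.5 kN


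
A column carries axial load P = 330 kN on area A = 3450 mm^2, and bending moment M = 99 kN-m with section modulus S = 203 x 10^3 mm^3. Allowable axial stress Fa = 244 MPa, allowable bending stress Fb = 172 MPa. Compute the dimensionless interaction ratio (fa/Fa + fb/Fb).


f_a = P / A = 330000.0 / 3450 = 95.6522 MPa
f_b = M / S = 99000000.0 / 203000.0 = 487.6847 MPa
Ratio = f_a / Fa + f_b / Fb
= 95.6522 / 244 + 487.6847 / 172
= 3.2274 (dimensionless)

3.2274 (dimensionless)


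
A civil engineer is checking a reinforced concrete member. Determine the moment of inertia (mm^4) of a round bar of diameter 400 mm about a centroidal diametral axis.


r = d / 2 = 400 / 2 = 200.0 mm
I = pi * r^4 / 4 = pi * 200.0^4 / 4
= 1256637061.44 mm^4

1256637061.44 mm^4


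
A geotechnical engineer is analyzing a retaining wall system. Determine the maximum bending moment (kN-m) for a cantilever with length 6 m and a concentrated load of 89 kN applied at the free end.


For a cantilever with a point load at the free end:
M_max = P * L = 89 * 6 = 534 kN-m

534 kN-m


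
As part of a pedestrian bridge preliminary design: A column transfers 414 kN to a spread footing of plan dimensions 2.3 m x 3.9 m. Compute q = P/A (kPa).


A = 2.3 * 3.9 = 8.97 m^2
q = P / A = 414 / 8.97
= 46.1538 kPa

46.1538 kPa


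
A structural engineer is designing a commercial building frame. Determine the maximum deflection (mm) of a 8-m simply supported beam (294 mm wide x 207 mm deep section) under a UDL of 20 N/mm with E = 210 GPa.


I = 294 * 207^3 / 12 = 217308703.5 mm^4
L = 8000.0 mm, w = 20 N/mm, E = 210000.0 MPa
delta = 5 * w * L^4 / (384 * E * I)
= 5 * 20 * 8000.0^4 / (384 * 210000.0 * 217308703.5)
= 23.374 mm

23.374 mm


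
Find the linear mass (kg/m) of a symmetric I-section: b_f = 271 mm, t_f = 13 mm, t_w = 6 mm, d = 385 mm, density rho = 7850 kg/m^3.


A_flanges = 2 * 271 * 13 = 7046 mm^2
A_web = (385 - 2 * 13) * 6 = 2154 mm^2
A_total = 7046 + 2154 = 9200 mm^2 = 0.009200 m^2
Weight = rho * A = 7850 * 0.009200 = 72.22 kg/m

72.22 kg/m


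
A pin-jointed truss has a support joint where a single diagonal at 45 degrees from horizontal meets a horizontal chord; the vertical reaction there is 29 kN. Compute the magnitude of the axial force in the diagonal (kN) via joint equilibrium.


At the joint, only the diagonal has a vertical component, so vertical equilibrium gives:
F * sin(45) = 29
F = 29 / sin(45)
= 29 / 0.707107
= 41.01 kN

41.01 kN


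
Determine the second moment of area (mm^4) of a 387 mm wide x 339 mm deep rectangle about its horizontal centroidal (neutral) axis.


I = b * h^3 / 12
= 387 * 339^3 / 12
= 387 * 38958219 / 12
= 1256402562.75 mm^4

1256402562.75 mm^4


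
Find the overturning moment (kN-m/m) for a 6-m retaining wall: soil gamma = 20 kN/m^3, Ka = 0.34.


Pa = 0.5 * Ka * gamma * H^2
= 0.5 * 0.34 * 20 * 6^2
= 122.4 kN/m
Arm = H / 3 = 6 / 3 = 2.0 m
Mo = Pa * arm = Pa * H / 3 = 122.4 * 6 / 3 = 244.8 kN-m/m

244.8 kN-m/m


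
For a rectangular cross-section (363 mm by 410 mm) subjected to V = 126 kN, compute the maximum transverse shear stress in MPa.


A = b * h = 363 * 410 = 148830 mm^2
V = 126 kN = 126000.0 N
tau_max = 1.5 * V / A = 1.5 * 126000.0 / 148830
= 1.2699 MPa

1.2699 MPa


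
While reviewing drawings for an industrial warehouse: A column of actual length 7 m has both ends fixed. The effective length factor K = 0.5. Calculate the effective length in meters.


L_eff = K * L
= 0.5 * 7
= 3.5 m

3.5 m


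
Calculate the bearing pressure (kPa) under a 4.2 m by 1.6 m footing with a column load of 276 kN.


A = 4.2 * 1.6 = 6.72 m^2
q = P / A = 276 / 6.72
= 41.0714 kPa

41.0714 kPa


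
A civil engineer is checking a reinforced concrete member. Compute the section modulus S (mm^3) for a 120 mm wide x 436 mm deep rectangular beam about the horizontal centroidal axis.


S = b * h^2 / 6
= 120 * 436^2 / 6
= 120 * 190096 / 6
= 3801920.0 mm^3

3801920.0 mm^3


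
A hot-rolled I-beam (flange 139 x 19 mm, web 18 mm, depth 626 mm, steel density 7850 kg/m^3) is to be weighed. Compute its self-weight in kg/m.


A_flanges = 2 * 139 * 19 = 5282 mm^2
A_web = (626 - 2 * 19) * 18 = 10584 mm^2
A_total = 5282 + 10584 = 15866 mm^2 = 0.015866 m^2
Weight = rho * A = 7850 * 0.015866 = 124.5481 kg/m

124.5481 kg/m


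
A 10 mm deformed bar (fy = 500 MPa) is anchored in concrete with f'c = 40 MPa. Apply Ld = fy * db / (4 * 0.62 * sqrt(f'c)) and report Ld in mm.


Ld = (fy * db) / (4 * 0.62 * sqrt(f'c))
= (500 * 10) / (4 * 0.62 * sqrt(40))
= 5000 / 15.6849
= 318.78 mm

318.78 mm


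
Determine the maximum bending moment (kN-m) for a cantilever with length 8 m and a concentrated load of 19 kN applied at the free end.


For a cantilever with a point load at the free end:
M_max = P * L = 19 * 8 = 152 kN-m

152 kN-m


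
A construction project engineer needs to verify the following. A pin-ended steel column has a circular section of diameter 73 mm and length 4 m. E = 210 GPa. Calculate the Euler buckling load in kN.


I = pi * d^4 / 64 = 1393995.4 mm^4
L = 4000.0 mm
P_cr = pi^2 * E * I / L^2
= 9.8696 * 210000.0 * 1393995.4 / 4000.0^2
= 180576.15 N = 180.5762 kN

180.5762 kN


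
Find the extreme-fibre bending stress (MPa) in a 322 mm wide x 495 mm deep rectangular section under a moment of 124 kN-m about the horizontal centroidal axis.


I = b * h^3 / 12 = 322 * 495^3 / 12 = 3254544562.5 mm^4
y = h / 2 = 495 / 2 = 247.5 mm
M = 124 kN-m = 124000000.0 N-mm
sigma = M * y / I = 124000000.0 * 247.5 / 3254544562.5
= 9.43 MPa

9.43 MPa


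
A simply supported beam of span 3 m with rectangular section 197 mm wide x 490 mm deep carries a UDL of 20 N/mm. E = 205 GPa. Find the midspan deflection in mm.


I = 197 * 490^3 / 12 = 1931404416.67 mm^4
L = 3000.0 mm, w = 20 N/mm, E = 205000.0 MPa
delta = 5 * w * L^4 / (384 * E * I)
= 5 * 20 * 3000.0^4 / (384 * 205000.0 * 1931404416.67)
= 0.0533 mm

0.0533 mm


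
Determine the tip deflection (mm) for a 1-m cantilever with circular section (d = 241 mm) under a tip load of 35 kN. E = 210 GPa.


I = pi * d^4 / 64 = pi * 241^4 / 64 = 165591510.99 mm^4
L = 1000.0 mm, P = 35000.0 N, E = 210000.0 MPa
delta = P * L^3 / (3 * E * I)
= 35000.0 * 1000.0^3 / (3 * 210000.0 * 165591510.99)
= 0.3355 mm

0.3355 mm


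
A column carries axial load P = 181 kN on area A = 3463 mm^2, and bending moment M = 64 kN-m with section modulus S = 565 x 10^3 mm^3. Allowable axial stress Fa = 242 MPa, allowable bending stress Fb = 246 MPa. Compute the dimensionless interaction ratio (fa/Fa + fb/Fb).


f_a = P / A = 181000.0 / 3463 = 52.2668 MPa
f_b = M / S = 64000000.0 / 565000.0 = 113.2743 MPa
Ratio = f_a / Fa + f_b / Fb
= 52.2668 / 242 + 113.2743 / 246
= 0.6764 (dimensionless)

0.6764 (dimensionless)


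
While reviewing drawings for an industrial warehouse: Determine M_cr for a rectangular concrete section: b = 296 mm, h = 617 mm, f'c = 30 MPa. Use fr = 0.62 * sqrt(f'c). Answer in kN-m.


fr = 0.62 * sqrt(30) = 0.62 * 5.4772 = 3.3959 MPa
I = 296 * 617^3 / 12 = 5793832787.33 mm^4
y_t = 308.5 mm
M_cr = fr * I / y_t = 3.3959 * 5793832787.33 / 308.5 N-mm
= 63.7769 kN-m

63.7769 kN-m


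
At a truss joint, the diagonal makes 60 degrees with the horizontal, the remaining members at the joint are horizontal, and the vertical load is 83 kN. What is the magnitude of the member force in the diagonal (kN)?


At the joint, only the diagonal has a vertical component, so vertical equilibrium gives:
F * sin(60) = 83
F = 83 / sin(60)
= 83 / 0.866025
= 95.84 kN

95.84 kN


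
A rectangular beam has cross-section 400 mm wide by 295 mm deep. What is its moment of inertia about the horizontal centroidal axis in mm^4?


I = b * h^3 / 12
= 400 * 295^3 / 12
= 400 * 25672375 / 12
= 855745833.33 mm^4

855745833.33 mm^4


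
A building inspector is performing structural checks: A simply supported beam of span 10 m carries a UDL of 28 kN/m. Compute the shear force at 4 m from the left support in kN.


R_A = w * L / 2 = 28 * 10 / 2 = 140.0 kN
V(x) = R_A - w * x = 140.0 - 28 * 4
= 28.0 kN

28.0 kN


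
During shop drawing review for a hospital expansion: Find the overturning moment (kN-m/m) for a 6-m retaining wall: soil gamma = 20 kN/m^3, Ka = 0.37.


Pa = 0.5 * Ka * gamma * H^2
= 0.5 * 0.37 * 20 * 6^2
= 133.2 kN/m
Arm = H / 3 = 6 / 3 = 2.0 m
Mo = Pa * arm = Pa * H / 3 = 133.2 * 6 / 3 = 266.4 kN-m/m

266.4 kN-m/m


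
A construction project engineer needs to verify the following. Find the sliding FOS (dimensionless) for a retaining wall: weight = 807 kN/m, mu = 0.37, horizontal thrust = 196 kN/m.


Resisting force = mu * W = 0.37 * 807 = 298.59 kN/m
FOS = Resisting / Driving = 298.59 / 196
= 1.5234 (dimensionless)

1.5234 (dimensionless)


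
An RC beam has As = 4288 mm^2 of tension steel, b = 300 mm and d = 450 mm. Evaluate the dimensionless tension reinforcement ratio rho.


rho = As / (b * d)
= 4288 / (300 * 450)
= 4288 / 135000
= 0.031763 (dimensionless)

0.031763 (dimensionless)


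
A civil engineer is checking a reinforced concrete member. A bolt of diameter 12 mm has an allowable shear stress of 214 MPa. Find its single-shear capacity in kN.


A = pi * d^2 / 4 = pi * 12^2 / 4 = 113.0973 mm^2
V = f_v * A / 1000 = 214 * 113.0973 / 1000
= 24.2028 kN

24.2028 kN


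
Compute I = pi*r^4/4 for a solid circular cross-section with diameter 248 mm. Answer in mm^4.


r = d / 2 = 248 / 2 = 124.0 mm
I = pi * r^4 / 4 = pi * 124.0^4 / 4
= 185684914.5 mm^4

185684914.5 mm^4


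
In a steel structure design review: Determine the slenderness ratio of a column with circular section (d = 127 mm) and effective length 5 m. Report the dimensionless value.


Radius of gyration r = d / 4 = 127 / 4 = 31.75 mm
L_eff = 5000.0 mm
Slenderness ratio = L / r = 5000.0 / 31.75 = 157.48 (dimensionless)

157.48 (dimensionless)


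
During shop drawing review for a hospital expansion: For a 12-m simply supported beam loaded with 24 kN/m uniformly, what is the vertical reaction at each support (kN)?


Total load = w * L = 24 * 12 = 288 kN
By symmetry, each reaction R = total / 2 = 288 / 2 = 144.0 kN

144.0 kN


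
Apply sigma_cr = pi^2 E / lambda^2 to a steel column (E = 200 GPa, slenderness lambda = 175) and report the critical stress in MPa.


sigma_cr = pi^2 * E / lambda^2
= 9.8696 * 200000.0 / 175^2
= 9.8696 * 200000.0 / 30625
= 64.4546 MPa

64.4546 MPa


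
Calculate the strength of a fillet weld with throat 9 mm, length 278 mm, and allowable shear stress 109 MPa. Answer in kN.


Strength = throat * length * allowable stress
= 9 * 278 * 109 N
= 272718 N
= 272.72 kN

272.72 kN


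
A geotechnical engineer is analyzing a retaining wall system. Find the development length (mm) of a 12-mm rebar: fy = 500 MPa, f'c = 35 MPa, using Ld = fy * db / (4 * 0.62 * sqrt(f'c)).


Ld = (fy * db) / (4 * 0.62 * sqrt(f'c))
= (500 * 12) / (4 * 0.62 * sqrt(35))
= 6000 / 14.6719
= 408.95 mm

408.95 mm


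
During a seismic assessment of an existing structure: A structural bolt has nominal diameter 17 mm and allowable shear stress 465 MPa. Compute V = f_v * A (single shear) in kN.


A = pi * d^2 / 4 = pi * 17^2 / 4 = 226.9801 mm^2
V = f_v * A / 1000 = 465 * 226.9801 / 1000
= 105.5457 kN

105.5457 kN


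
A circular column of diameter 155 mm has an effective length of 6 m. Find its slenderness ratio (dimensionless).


Radius of gyration r = d / 4 = 155 / 4 = 38.75 mm
L_eff = 6000.0 mm
Slenderness ratio = L / r = 6000.0 / 38.75 = 154.84 (dimensionless)

154.84 (dimensionless)


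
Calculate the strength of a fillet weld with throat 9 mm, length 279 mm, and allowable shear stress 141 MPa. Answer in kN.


Strength = throat * length * allowable stress
= 9 * 279 * 141 N
= 354051 N
= 354.05 kN

354.05 kN


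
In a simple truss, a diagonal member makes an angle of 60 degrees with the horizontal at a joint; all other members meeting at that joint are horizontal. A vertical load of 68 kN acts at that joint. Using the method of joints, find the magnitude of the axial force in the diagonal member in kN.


At the joint, only the diagonal has a vertical component, so vertical equilibrium gives:
F * sin(60) = 68
F = 68 / sin(60)
= 68 / 0.866025
= 78.52 kN

78.52 kN


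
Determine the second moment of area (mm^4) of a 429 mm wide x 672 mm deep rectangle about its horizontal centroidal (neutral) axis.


I = b * h^3 / 12
= 429 * 672^3 / 12
= 429 * 303464448 / 12
= 10848854016.0 mm^4

10848854016.0 mm^4


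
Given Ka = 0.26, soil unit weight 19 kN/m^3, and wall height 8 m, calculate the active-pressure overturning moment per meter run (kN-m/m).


Pa = 0.5 * Ka * gamma * H^2
= 0.5 * 0.26 * 19 * 8^2
= 158.08 kN/m
Arm = H / 3 = 8 / 3 = 2.6667 m
Mo = Pa * arm = Pa * H / 3 = 158.08 * 8 / 3 = 421.5467 kN-m/m

421.5467 kN-m/m


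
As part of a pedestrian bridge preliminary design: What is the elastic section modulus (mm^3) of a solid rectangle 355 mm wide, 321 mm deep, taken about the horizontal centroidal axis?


S = b * h^2 / 6
= 355 * 321^2 / 6
= 355 * 103041 / 6
= 6096592.5 mm^3

6096592.5 mm^3


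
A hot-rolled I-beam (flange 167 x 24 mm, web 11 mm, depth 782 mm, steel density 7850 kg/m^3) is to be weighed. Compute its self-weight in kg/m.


A_flanges = 2 * 167 * 24 = 8016 mm^2
A_web = (782 - 2 * 24) * 11 = 8074 mm^2
A_total = 8016 + 8074 = 16090 mm^2 = 0.016090 m^2
Weight = rho * A = 7850 * 0.016090 = 126.3065 kg/m

126.3065 kg/m


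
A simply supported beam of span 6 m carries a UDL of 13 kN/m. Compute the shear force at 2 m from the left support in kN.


R_A = w * L / 2 = 13 * 6 / 2 = 39.0 kN
V(x) = R_A - w * x = 39.0 - 13 * 2
= 13.0 kN

13.0 kN


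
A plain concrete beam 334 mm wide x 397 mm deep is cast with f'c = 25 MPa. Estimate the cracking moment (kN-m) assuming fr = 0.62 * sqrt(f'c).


fr = 0.62 * sqrt(25) = 0.62 * 5.0 = 3.1 MPa
I = 334 * 397^3 / 12 = 1741553181.83 mm^4
y_t = 198.5 mm
M_cr = fr * I / y_t = 3.1 * 1741553181.83 / 198.5 N-mm
= 27.1981 kN-m

27.1981 kN-m


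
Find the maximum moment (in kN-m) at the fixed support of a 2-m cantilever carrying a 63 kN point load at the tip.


For a cantilever with a point load at the free end:
M_max = P * L = 63 * 2 = 126 kN-m

126 kN-m


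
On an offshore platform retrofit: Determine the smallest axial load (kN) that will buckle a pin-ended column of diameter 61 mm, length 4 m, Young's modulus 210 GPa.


I = pi * d^4 / 64 = 679656.13 mm^4
L = 4000.0 mm
P_cr = pi^2 * E * I / L^2
= 9.8696 * 210000.0 * 679656.13 / 4000.0^2
= 88041.67 N = 88.0417 kN

88.0417 kN


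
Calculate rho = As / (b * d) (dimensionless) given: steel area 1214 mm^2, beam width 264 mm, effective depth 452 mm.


rho = As / (b * d)
= 1214 / (264 * 452)
= 1214 / 119328
= 0.010174 (dimensionless)

0.010174 (dimensionless)


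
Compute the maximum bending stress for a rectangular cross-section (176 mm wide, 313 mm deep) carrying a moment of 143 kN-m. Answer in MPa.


I = b * h^3 / 12 = 176 * 313^3 / 12 = 449743022.67 mm^4
y = h / 2 = 313 / 2 = 156.5 mm
M = 143 kN-m = 143000000.0 N-mm
sigma = M * y / I = 143000000.0 * 156.5 / 449743022.67
= 49.76 MPa

49.76 MPa
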